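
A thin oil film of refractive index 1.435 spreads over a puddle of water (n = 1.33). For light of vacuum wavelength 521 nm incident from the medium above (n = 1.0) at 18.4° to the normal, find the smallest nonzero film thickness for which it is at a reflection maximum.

93.0 nm

Top surface (1.0 → 1.435): reflection off a higher-index medium gives a half-wave phase shift.
Bottom surface (1.435 → 1.33): reflection off a lower-index medium gives no phase shift.
Exactly one π shift → a net half-wave offset.
For bright reflection here: 2 n t cos θ_r = (m + ½) λ.
Snell's law: 1.0 sin 18.4° = 1.435 sin θ_r → sin θ_r = 0.220, cos θ_r = 0.976.
Minimum at m = 0: t = λ / (4 n cos θ_r) = 521 / (4 × 1.435 × 0.976) = 93.0 nm.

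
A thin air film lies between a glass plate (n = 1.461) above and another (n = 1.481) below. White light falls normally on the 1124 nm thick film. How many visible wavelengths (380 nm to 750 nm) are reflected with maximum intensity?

Ray reflecting at the top interface goes from n = 1.461 toward n = 1.0: no phase shift.
At the lower boundary (n = 1.0 to n = 1.481) the reflected ray undergoes a half-wave phase shift.
Exactly one π shift → a net half-wave offset.
With one net inversion, constructive interference in reflection requires 2 n t = (m + ½) λ.
λ = 2 n t / (m + ½) = 2248 / (m + ½) nm.
m=2: 899 nm (IR); m=3: 642 nm (visible); m=4: 500 nm (visible); m=5: 409 nm (visible); m=6: 346 nm (UV).

3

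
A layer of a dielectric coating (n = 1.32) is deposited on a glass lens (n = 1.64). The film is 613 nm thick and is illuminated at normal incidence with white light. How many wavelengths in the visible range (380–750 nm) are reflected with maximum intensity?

Top surface (1.0 → 1.32): reflection off a higher-index medium gives a half-wave phase shift.
Bottom surface (1.32 → 1.64): reflection off a higher-index medium gives a half-wave phase shift.
The two reflections carry the same phase change, so no net offset.
With no net inversion, constructive interference in reflection requires 2 n t = m λ.
λ = 2 n t / m = 1618 / m nm.
m=2: 809 nm (IR); m=3: 539 nm (visible); m=4: 405 nm (visible); m=5: 324 nm (UV).

2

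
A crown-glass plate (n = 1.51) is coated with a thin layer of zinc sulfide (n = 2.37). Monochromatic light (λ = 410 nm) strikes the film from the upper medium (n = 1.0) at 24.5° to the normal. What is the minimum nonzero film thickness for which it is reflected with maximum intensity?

43.9 nm

Ray reflecting at the top interface goes from n = 1.0 toward n = 2.37: a half-wave phase shift.
Ray reflecting at the bottom interface goes from n = 2.37 toward n = 1.51: no phase shift.
Exactly one π shift → a net half-wave offset.
So the condition for constructive reflection is 2 n t cos θ_r = (m + ½) λ.
Snell's law: 1.0 sin 24.5° = 2.37 sin θ_r → sin θ_r = 0.175, cos θ_r = 0.985.
Minimum at m = 0: t = λ / (4 n cos θ_r) = 410 / (4 × 2.37 × 0.985) = 43.9 nm.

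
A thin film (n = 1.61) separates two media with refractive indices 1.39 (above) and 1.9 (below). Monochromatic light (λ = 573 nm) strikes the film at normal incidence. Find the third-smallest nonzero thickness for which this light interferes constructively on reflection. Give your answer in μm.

Ray reflecting at the top interface goes from n = 1.39 toward n = 1.61: a half-wave phase shift.
At the lower boundary (n = 1.61 to n = 1.9) the reflected ray undergoes a half-wave phase shift.
Zero or two π shifts → no net half-wave offset.
With no net inversion, constructive interference in reflection requires 2 n t = m λ.
The third-smallest nonzero thickness corresponds to m = 3: t = m λ / (2 n) = 3.00 × 573 / (2 × 1.61) = 534 nm.

0.534 μm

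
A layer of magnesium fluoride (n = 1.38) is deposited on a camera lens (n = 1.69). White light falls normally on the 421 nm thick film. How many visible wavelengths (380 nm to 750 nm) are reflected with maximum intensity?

2

At the upper boundary (n = 1.0 to n = 1.38) the reflected ray undergoes a half-wave phase shift.
Ray reflecting at the bottom interface goes from n = 1.38 toward n = 1.69: a half-wave phase shift.
Zero or two π shifts → no net half-wave offset.
With no net inversion, constructive interference in reflection requires 2 n t = m λ.
λ = 2 n t / m = 1162 / m nm.
m=1: 1162 nm (IR); m=2: 581 nm (visible); m=3: 387 nm (visible); m=4: 290 nm (UV).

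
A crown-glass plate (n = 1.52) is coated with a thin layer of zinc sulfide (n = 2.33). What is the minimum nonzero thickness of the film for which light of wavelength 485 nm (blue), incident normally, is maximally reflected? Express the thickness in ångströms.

520 Å

Ray reflecting at the top interface goes from n = 1.0 toward n = 2.33: a half-wave phase shift.
Ray reflecting at the bottom interface goes from n = 2.33 toward n = 1.52: no phase shift.
The two reflections differ by half a wavelength.
So the condition for constructive reflection is 2 n t = (m + ½) λ.
Minimum at m = 0: t = λ / (4 n) = 485 / (4 × 2.33) = 52.0 nm.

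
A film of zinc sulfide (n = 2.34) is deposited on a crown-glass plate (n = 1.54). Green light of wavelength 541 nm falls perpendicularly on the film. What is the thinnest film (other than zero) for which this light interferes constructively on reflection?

Top surface (1.0 → 2.34): reflection off a higher-index medium gives a half-wave phase shift.
Bottom surface (2.34 → 1.54): reflection off a lower-index medium gives no phase shift.
Exactly one π shift → a net half-wave offset.
So the condition for constructive reflection is 2 n t = (m + ½) λ.
Minimum at m = 0: t = λ / (4 n) = 541 / (4 × 2.34) = 57.8 nm.

57.8 nm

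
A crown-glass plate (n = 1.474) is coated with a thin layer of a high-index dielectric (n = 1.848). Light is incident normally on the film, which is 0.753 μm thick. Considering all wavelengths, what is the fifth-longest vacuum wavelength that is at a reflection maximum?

At the upper boundary (n = 1.0 to n = 1.848) the reflected ray undergoes a half-wave phase shift.
Bottom surface (1.848 → 1.474): reflection off a lower-index medium gives no phase shift.
Net: one phase inversion between the two reflected rays.
With one net inversion, constructive interference in reflection requires 2 n t = (m + ½) λ.
λ = 2 n t / (m + ½). The fifth-longest wavelength is m = 4: λ = 2 × 1.848 × 753 / 4.50 = 618 nm.

618 nm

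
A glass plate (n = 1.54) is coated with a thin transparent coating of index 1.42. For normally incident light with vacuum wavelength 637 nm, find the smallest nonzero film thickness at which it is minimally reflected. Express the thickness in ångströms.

1121 Å

Top surface (1.0 → 1.42): reflection off a higher-index medium gives a half-wave phase shift.
At the lower boundary (n = 1.42 to n = 1.54) the reflected ray undergoes a half-wave phase shift.
The two reflections carry the same phase change, so no net offset.
So the condition for destructive reflection is 2 n t = (m + ½) λ.
Minimum at m = 0: t = λ / (4 n) = 637 / (4 × 1.42) = 112 nm.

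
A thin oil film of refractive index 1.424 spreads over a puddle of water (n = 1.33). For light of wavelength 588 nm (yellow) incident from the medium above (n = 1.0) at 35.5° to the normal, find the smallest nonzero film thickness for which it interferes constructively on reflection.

113 nm

Top surface (1.0 → 1.424): reflection off a higher-index medium gives a half-wave phase shift.
At the lower boundary (n = 1.424 to n = 1.33) the reflected ray undergoes no phase shift.
The two reflections differ by half a wavelength.
So the condition for constructive reflection is 2 n t cos θ_r = (m + ½) λ.
Snell's law: 1.0 sin 35.5° = 1.424 sin θ_r → sin θ_r = 0.408, cos θ_r = 0.913.
Minimum at m = 0: t = λ / (4 n cos θ_r) = 588 / (4 × 1.424 × 0.913) = 113 nm.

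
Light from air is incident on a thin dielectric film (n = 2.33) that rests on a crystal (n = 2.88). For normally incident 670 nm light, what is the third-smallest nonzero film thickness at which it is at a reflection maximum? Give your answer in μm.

0.431 μm

Ray reflecting at the top interface goes from n = 1.0 toward n = 2.33: a half-wave phase shift.
Ray reflecting at the bottom interface goes from n = 2.33 toward n = 2.88: a half-wave phase shift.
The two reflections carry the same phase change, so no net offset.
So the condition for constructive reflection is 2 n t = m λ.
The third-smallest nonzero thickness corresponds to m = 3: t = m λ / (2 n) = 3.00 × 670 / (2 × 2.33) = 431 nm.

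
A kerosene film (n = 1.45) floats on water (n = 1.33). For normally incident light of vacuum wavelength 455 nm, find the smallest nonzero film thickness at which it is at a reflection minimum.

157 nm

Ray reflecting at the top interface goes from n = 1.0 toward n = 1.45: a half-wave phase shift.
Bottom surface (1.45 → 1.33): reflection off a lower-index medium gives no phase shift.
Exactly one π shift → a net half-wave offset.
So the condition for destructive reflection is 2 n t = m λ.
Minimum nonzero at m = 1: t = λ / (2 n) = 455 / (2 × 1.45) = 157 nm.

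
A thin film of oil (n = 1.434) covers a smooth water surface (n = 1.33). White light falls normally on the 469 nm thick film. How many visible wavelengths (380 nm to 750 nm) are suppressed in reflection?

At the upper boundary (n = 1.0 to n = 1.434) the reflected ray undergoes a half-wave phase shift.
Bottom surface (1.434 → 1.33): reflection off a lower-index medium gives no phase shift.
Exactly one π shift → a net half-wave offset.
For minimum reflection here: 2 n t = m λ.
λ = 2 n t / m = 1345 / m nm.
m=1: 1345 nm (IR); m=2: 673 nm (visible); m=3: 448 nm (visible); m=4: 336 nm (UV).

2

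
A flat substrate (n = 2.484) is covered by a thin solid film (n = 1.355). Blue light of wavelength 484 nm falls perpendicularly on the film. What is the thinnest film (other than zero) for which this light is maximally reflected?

Ray reflecting at the top interface goes from n = 1.0 toward n = 1.355: a half-wave phase shift.
Bottom surface (1.355 → 2.484): reflection off a higher-index medium gives a half-wave phase shift.
Zero or two π shifts → no net half-wave offset.
So the condition for constructive reflection is 2 n t = m λ.
Minimum nonzero at m = 1: t = λ / (2 n) = 484 / (2 × 1.355) = 179 nm.

179 nm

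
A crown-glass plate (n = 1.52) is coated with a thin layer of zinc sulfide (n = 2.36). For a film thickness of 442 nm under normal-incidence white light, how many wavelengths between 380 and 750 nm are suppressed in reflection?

3

Top surface (1.0 → 2.36): reflection off a higher-index medium gives a half-wave phase shift.
At the lower boundary (n = 2.36 to n = 1.52) the reflected ray undergoes no phase shift.
Net: one phase inversion between the two reflected rays.
So the condition for destructive reflection is 2 n t = m λ.
λ = 2 n t / m = 2086 / m nm.
m=2: 1043 nm (IR); m=3: 695 nm (visible); m=4: 522 nm (visible); m=5: 417 nm (visible); m=6: 348 nm (UV).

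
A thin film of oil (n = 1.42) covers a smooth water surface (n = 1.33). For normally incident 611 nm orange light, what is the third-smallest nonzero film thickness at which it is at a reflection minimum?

Ray reflecting at the top interface goes from n = 1.0 toward n = 1.42: a half-wave phase shift.
Bottom surface (1.42 → 1.33): reflection off a lower-index medium gives no phase shift.
Net: one phase inversion between the two reflected rays.
So the condition for destructive reflection is 2 n t = m λ.
The third-smallest nonzero thickness corresponds to m = 3: t = m λ / (2 n) = 3.00 × 611 / (2 × 1.42) = 645 nm.

645 nm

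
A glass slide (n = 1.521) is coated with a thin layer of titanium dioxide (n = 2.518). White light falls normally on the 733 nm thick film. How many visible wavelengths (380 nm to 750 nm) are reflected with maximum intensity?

5

Ray reflecting at the top interface goes from n = 1.0 toward n = 2.518: a half-wave phase shift.
At the lower boundary (n = 2.518 to n = 1.521) the reflected ray undergoes no phase shift.
The two reflections differ by half a wavelength.
So the condition for constructive reflection is 2 n t = (m + ½) λ.
λ = 2 n t / (m + ½) = 3691 / (m + ½) nm.
m=4: 820 nm (IR); m=5: 671 nm (visible); m=6: 568 nm (visible); m=7: 492 nm (visible); m=8: 434 nm (visible); m=9: 389 nm (visible); m=10: 352 nm (UV).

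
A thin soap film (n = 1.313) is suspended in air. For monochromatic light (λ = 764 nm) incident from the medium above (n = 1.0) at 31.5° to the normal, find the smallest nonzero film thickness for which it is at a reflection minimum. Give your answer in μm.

0.317 μm

Ray reflecting at the top interface goes from n = 1.0 toward n = 1.313: a half-wave phase shift.
Ray reflecting at the bottom interface goes from n = 1.313 toward n = 1.0: no phase shift.
Net: one phase inversion between the two reflected rays.
With one net inversion, destructive interference in reflection requires 2 n t cos θ_r = m λ.
Snell's law: 1.0 sin 31.5° = 1.313 sin θ_r → sin θ_r = 0.398, cos θ_r = 0.917.
Minimum nonzero at m = 1: t = λ / (2 n cos θ_r) = 764 / (2 × 1.313 × 0.917) = 317 nm.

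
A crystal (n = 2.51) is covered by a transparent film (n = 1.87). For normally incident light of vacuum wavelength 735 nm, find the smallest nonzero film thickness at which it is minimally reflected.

Ray reflecting at the top interface goes from n = 1.0 toward n = 1.87: a half-wave phase shift.
Bottom surface (1.87 → 2.51): reflection off a higher-index medium gives a half-wave phase shift.
The two reflections carry the same phase change, so no net offset.
So the condition for destructive reflection is 2 n t = (m + ½) λ.
Minimum at m = 0: t = λ / (4 n) = 735 / (4 × 1.87) = 98.3 nm.

98.3 nm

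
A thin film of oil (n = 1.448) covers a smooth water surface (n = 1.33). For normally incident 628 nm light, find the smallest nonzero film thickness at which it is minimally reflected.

217 nm

Top surface (1.0 → 1.448): reflection off a higher-index medium gives a half-wave phase shift.
At the lower boundary (n = 1.448 to n = 1.33) the reflected ray undergoes no phase shift.
Exactly one π shift → a net half-wave offset.
With one net inversion, destructive interference in reflection requires 2 n t = m λ.
Minimum nonzero at m = 1: t = λ / (2 n) = 628 / (2 × 1.448) = 217 nm.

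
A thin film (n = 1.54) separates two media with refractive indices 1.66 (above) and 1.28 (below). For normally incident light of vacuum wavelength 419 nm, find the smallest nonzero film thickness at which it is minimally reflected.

68.0 nm

Ray reflecting at the top interface goes from n = 1.66 toward n = 1.54: no phase shift.
Ray reflecting at the bottom interface goes from n = 1.54 toward n = 1.28: no phase shift.
Zero or two π shifts → no net half-wave offset.
So the condition for destructive reflection is 2 n t = (m + ½) λ.
Minimum at m = 0: t = λ / (4 n) = 419 / (4 × 1.54) = 68.0 nm.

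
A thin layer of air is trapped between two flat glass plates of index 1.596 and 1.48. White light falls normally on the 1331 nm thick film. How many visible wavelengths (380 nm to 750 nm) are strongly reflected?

Ray reflecting at the top interface goes from n = 1.596 toward n = 1.0: no phase shift.
At the lower boundary (n = 1.0 to n = 1.48) the reflected ray undergoes a half-wave phase shift.
Exactly one π shift → a net half-wave offset.
With one net inversion, constructive interference in reflection requires 2 n t = (m + ½) λ.
λ = 2 n t / (m + ½) = 2662 / (m + ½) nm.
m=3: 761 nm (IR); m=4: 592 nm (visible); m=5: 484 nm (visible); m=6: 410 nm (visible); m=7: 355 nm (UV).

3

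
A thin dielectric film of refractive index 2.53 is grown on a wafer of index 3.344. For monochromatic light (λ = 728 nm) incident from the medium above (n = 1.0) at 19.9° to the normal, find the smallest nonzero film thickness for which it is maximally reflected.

145 nm

At the upper boundary (n = 1.0 to n = 2.53) the reflected ray undergoes a half-wave phase shift.
At the lower boundary (n = 2.53 to n = 3.344) the reflected ray undergoes a half-wave phase shift.
Net: no relative phase inversion (both shifts match).
With no net inversion, constructive interference in reflection requires 2 n t cos θ_r = m λ.
Snell's law: 1.0 sin 19.9° = 2.53 sin θ_r → sin θ_r = 0.135, cos θ_r = 0.991.
Minimum nonzero at m = 1: t = λ / (2 n cos θ_r) = 728 / (2 × 2.53 × 0.991) = 145 nm.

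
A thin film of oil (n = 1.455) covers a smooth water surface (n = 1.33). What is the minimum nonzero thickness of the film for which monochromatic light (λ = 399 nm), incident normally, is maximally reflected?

68.6 nm

Ray reflecting at the top interface goes from n = 1.0 toward n = 1.455: a half-wave phase shift.
Bottom surface (1.455 → 1.33): reflection off a lower-index medium gives no phase shift.
The two reflections differ by half a wavelength.
So the condition for constructive reflection is 2 n t = (m + ½) λ.
Minimum at m = 0: t = λ / (4 n) = 399 / (4 × 1.455) = 68.6 nm.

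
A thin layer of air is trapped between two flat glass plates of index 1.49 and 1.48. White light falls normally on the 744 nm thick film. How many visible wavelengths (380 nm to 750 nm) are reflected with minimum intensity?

At the upper boundary (n = 1.49 to n = 1.0) the reflected ray undergoes no phase shift.
Ray reflecting at the bottom interface goes from n = 1.0 toward n = 1.48: a half-wave phase shift.
Net: one phase inversion between the two reflected rays.
For dark reflection here: 2 n t = m λ.
λ = 2 n t / m = 1488 / m nm.
m=1: 1488 nm (IR); m=2: 744 nm (visible); m=3: 496 nm (visible); m=4: 372 nm (UV).

2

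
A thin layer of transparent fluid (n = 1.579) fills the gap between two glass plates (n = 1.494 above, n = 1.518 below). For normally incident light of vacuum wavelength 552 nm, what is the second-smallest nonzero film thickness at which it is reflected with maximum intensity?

262 nm

At the upper boundary (n = 1.494 to n = 1.579) the reflected ray undergoes a half-wave phase shift.
Ray reflecting at the bottom interface goes from n = 1.579 toward n = 1.518: no phase shift.
Exactly one π shift → a net half-wave offset.
So the condition for constructive reflection is 2 n t = (m + ½) λ.
The second-smallest nonzero thickness corresponds to m = 1: t = (m + ½) λ / (2 n) = 1.50 × 552 / (2 × 1.579) = 262 nm.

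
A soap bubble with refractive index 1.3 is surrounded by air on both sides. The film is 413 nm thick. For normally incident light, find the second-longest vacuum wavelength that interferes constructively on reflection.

Top surface (1.0 → 1.3): reflection off a higher-index medium gives a half-wave phase shift.
Ray reflecting at the bottom interface goes from n = 1.3 toward n = 1.0: no phase shift.
Net: one phase inversion between the two reflected rays.
For bright reflection here: 2 n t = (m + ½) λ.
λ = 2 n t / (m + ½). The second-longest wavelength is m = 1: λ = 2 × 1.3 × 413 / 1.50 = 716 nm.

716 nm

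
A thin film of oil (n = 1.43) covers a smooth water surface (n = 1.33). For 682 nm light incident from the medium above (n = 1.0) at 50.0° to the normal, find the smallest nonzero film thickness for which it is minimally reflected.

282 nm

Top surface (1.0 → 1.43): reflection off a higher-index medium gives a half-wave phase shift.
At the lower boundary (n = 1.43 to n = 1.33) the reflected ray undergoes no phase shift.
Exactly one π shift → a net half-wave offset.
With one net inversion, destructive interference in reflection requires 2 n t cos θ_r = m λ.
Snell's law: 1.0 sin 50.0° = 1.43 sin θ_r → sin θ_r = 0.536, cos θ_r = 0.844.
Minimum nonzero at m = 1: t = λ / (2 n cos θ_r) = 682 / (2 × 1.43 × 0.844) = 282 nm.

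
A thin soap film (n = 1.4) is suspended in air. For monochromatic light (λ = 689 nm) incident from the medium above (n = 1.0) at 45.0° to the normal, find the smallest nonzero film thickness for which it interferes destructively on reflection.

Ray reflecting at the top interface goes from n = 1.0 toward n = 1.4: a half-wave phase shift.
At the lower boundary (n = 1.4 to n = 1.0) the reflected ray undergoes no phase shift.
Net: one phase inversion between the two reflected rays.
With one net inversion, destructive interference in reflection requires 2 n t cos θ_r = m λ.
Snell's law: 1.0 sin 45.0° = 1.4 sin θ_r → sin θ_r = 0.505, cos θ_r = 0.863.
Minimum nonzero at m = 1: t = λ / (2 n cos θ_r) = 689 / (2 × 1.4 × 0.863) = 285 nm.

285 nm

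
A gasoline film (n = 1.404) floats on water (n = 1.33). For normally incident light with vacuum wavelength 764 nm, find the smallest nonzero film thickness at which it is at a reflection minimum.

Ray reflecting at the top interface goes from n = 1.0 toward n = 1.404: a half-wave phase shift.
Bottom surface (1.404 → 1.33): reflection off a lower-index medium gives no phase shift.
The two reflections differ by half a wavelength.
So the condition for destructive reflection is 2 n t = m λ.
Minimum nonzero at m = 1: t = λ / (2 n) = 764 / (2 × 1.404) = 272 nm.

272 nm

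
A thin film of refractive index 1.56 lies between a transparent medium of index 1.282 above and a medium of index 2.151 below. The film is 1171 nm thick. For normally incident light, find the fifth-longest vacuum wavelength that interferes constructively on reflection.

Ray reflecting at the top interface goes from n = 1.282 toward n = 1.56: a half-wave phase shift.
Ray reflecting at the bottom interface goes from n = 1.56 toward n = 2.151: a half-wave phase shift.
The two reflections carry the same phase change, so no net offset.
For maximum reflection here: 2 n t = m λ.
λ = 2 n t / m. The fifth-longest wavelength is m = 5: λ = 2 × 1.56 × 1171 / 5.00 = 731 nm.

731 nm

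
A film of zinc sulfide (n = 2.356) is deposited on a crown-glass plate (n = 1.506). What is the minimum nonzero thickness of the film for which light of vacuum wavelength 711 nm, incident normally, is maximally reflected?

At the upper boundary (n = 1.0 to n = 2.356) the reflected ray undergoes a half-wave phase shift.
At the lower boundary (n = 2.356 to n = 1.506) the reflected ray undergoes no phase shift.
Exactly one π shift → a net half-wave offset.
For strong reflection here: 2 n t = (m + ½) λ.
Minimum at m = 0: t = λ / (4 n) = 711 / (4 × 2.356) = 75.4 nm.

75.4 nm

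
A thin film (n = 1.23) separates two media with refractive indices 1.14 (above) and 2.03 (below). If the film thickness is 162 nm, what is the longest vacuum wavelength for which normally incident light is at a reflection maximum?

At the upper boundary (n = 1.14 to n = 1.23) the reflected ray undergoes a half-wave phase shift.
At the lower boundary (n = 1.23 to n = 2.03) the reflected ray undergoes a half-wave phase shift.
Zero or two π shifts → no net half-wave offset.
For strong reflection here: 2 n t = m λ.
λ = 2 n t / m. The longest wavelength is m = 1: λ = 2 × 1.23 × 162 / 1.00 = 399 nm.

399 nm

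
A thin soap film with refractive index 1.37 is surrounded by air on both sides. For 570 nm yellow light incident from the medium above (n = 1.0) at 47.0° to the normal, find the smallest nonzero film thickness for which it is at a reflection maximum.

123 nm

Ray reflecting at the top interface goes from n = 1.0 toward n = 1.37: a half-wave phase shift.
Ray reflecting at the bottom interface goes from n = 1.37 toward n = 1.0: no phase shift.
Exactly one π shift → a net half-wave offset.
With one net inversion, constructive interference in reflection requires 2 n t cos θ_r = (m + ½) λ.
Snell's law: 1.0 sin 47.0° = 1.37 sin θ_r → sin θ_r = 0.534, cos θ_r = 0.846.
Minimum at m = 0: t = λ / (4 n cos θ_r) = 570 / (4 × 1.37 × 0.846) = 123 nm.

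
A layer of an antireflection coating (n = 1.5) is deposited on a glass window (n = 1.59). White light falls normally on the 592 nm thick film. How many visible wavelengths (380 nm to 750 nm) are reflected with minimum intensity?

3

At the upper boundary (n = 1.0 to n = 1.5) the reflected ray undergoes a half-wave phase shift.
Ray reflecting at the bottom interface goes from n = 1.5 toward n = 1.59: a half-wave phase shift.
The two reflections carry the same phase change, so no net offset.
With no net inversion, destructive interference in reflection requires 2 n t = (m + ½) λ.
λ = 2 n t / (m + ½) = 1776 / (m + ½) nm.
m=1: 1184 nm (IR); m=2: 710 nm (visible); m=3: 507 nm (visible); m=4: 395 nm (visible); m=5: 323 nm (UV).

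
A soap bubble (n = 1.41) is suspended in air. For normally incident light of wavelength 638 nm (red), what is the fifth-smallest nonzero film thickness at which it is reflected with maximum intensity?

1018 nm

At the upper boundary (n = 1.0 to n = 1.41) the reflected ray undergoes a half-wave phase shift.
Bottom surface (1.41 → 1.0): reflection off a lower-index medium gives no phase shift.
The two reflections differ by half a wavelength.
For bright reflection here: 2 n t = (m + ½) λ.
The fifth-smallest nonzero thickness corresponds to m = 4: t = (m + ½) λ / (2 n) = 4.50 × 638 / (2 × 1.41) = 1018 nm.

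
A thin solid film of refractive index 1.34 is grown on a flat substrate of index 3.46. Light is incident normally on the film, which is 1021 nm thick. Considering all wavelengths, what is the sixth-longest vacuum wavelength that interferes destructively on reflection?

498 nm

Ray reflecting at the top interface goes from n = 1.0 toward n = 1.34: a half-wave phase shift.
Ray reflecting at the bottom interface goes from n = 1.34 toward n = 3.46: a half-wave phase shift.
Net: no relative phase inversion (both shifts match).
So the condition for destructive reflection is 2 n t = (m + ½) λ.
λ = 2 n t / (m + ½). The sixth-longest wavelength is m = 5: λ = 2 × 1.34 × 1021 / 5.50 = 498 nm.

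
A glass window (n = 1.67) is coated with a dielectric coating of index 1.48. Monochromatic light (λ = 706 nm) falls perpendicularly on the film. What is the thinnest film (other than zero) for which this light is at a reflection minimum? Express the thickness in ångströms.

1193 Å

At the upper boundary (n = 1.0 to n = 1.48) the reflected ray undergoes a half-wave phase shift.
Ray reflecting at the bottom interface goes from n = 1.48 toward n = 1.67: a half-wave phase shift.
Zero or two π shifts → no net half-wave offset.
So the condition for destructive reflection is 2 n t = (m + ½) λ.
Minimum at m = 0: t = λ / (4 n) = 706 / (4 × 1.48) = 119 nm.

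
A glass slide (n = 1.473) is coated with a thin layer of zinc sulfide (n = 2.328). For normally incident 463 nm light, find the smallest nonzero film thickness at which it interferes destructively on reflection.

99.4 nm

Top surface (1.0 → 2.328): reflection off a higher-index medium gives a half-wave phase shift.
Ray reflecting at the bottom interface goes from n = 2.328 toward n = 1.473: no phase shift.
The two reflections differ by half a wavelength.
For weak reflection here: 2 n t = m λ.
Minimum nonzero at m = 1: t = λ / (2 n) = 463 / (2 × 2.328) = 99.4 nm.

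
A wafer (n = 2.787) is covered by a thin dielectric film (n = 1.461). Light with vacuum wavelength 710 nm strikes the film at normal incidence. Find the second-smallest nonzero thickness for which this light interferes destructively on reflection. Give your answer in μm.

0.364 μm

At the upper boundary (n = 1.0 to n = 1.461) the reflected ray undergoes a half-wave phase shift.
Bottom surface (1.461 → 2.787): reflection off a higher-index medium gives a half-wave phase shift.
Net: no relative phase inversion (both shifts match).
So the condition for destructive reflection is 2 n t = (m + ½) λ.
The second-smallest nonzero thickness corresponds to m = 1: t = (m + ½) λ / (2 n) = 1.50 × 710 / (2 × 1.461) = 364 nm.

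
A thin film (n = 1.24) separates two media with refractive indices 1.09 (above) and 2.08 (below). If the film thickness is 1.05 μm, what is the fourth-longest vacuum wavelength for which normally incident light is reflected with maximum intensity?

651 nm

Top surface (1.09 → 1.24): reflection off a higher-index medium gives a half-wave phase shift.
Ray reflecting at the bottom interface goes from n = 1.24 toward n = 2.08: a half-wave phase shift.
The two reflections carry the same phase change, so no net offset.
For maximum reflection here: 2 n t = m λ.
λ = 2 n t / m. The fourth-longest wavelength is m = 4: λ = 2 × 1.24 × 1050 / 4.00 = 651 nm.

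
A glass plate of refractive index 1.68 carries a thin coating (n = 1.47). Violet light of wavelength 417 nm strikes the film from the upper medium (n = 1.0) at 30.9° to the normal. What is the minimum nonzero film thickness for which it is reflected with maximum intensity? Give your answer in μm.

Top surface (1.0 → 1.47): reflection off a higher-index medium gives a half-wave phase shift.
Ray reflecting at the bottom interface goes from n = 1.47 toward n = 1.68: a half-wave phase shift.
The two reflections carry the same phase change, so no net offset.
So the condition for constructive reflection is 2 n t cos θ_r = m λ.
Snell's law: 1.0 sin 30.9° = 1.47 sin θ_r → sin θ_r = 0.349, cos θ_r = 0.937.
Minimum nonzero at m = 1: t = λ / (2 n cos θ_r) = 417 / (2 × 1.47 × 0.937) = 151 nm.

0.151 μm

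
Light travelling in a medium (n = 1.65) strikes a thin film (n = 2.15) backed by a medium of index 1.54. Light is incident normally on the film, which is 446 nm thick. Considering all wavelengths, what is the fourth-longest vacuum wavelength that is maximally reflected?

Top surface (1.65 → 2.15): reflection off a higher-index medium gives a half-wave phase shift.
Ray reflecting at the bottom interface goes from n = 2.15 toward n = 1.54: no phase shift.
Exactly one π shift → a net half-wave offset.
With one net inversion, constructive interference in reflection requires 2 n t = (m + ½) λ.
λ = 2 n t / (m + ½). The fourth-longest wavelength is m = 3: λ = 2 × 2.15 × 446 / 3.50 = 548 nm.

548 nm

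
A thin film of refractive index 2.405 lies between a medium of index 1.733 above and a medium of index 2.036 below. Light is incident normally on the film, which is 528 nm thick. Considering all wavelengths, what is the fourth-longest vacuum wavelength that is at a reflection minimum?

635 nm

Top surface (1.733 → 2.405): reflection off a higher-index medium gives a half-wave phase shift.
At the lower boundary (n = 2.405 to n = 2.036) the reflected ray undergoes no phase shift.
Net: one phase inversion between the two reflected rays.
With one net inversion, destructive interference in reflection requires 2 n t = m λ.
λ = 2 n t / m. The fourth-longest wavelength is m = 4: λ = 2 × 2.405 × 528 / 4.00 = 635 nm.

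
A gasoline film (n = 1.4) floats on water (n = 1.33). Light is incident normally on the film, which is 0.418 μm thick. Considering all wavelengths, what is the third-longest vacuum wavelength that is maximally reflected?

Ray reflecting at the top interface goes from n = 1.0 toward n = 1.4: a half-wave phase shift.
Ray reflecting at the bottom interface goes from n = 1.4 toward n = 1.33: no phase shift.
Exactly one π shift → a net half-wave offset.
With one net inversion, constructive interference in reflection requires 2 n t = (m + ½) λ.
λ = 2 n t / (m + ½). The third-longest wavelength is m = 2: λ = 2 × 1.4 × 418 / 2.50 = 468 nm.

468 nm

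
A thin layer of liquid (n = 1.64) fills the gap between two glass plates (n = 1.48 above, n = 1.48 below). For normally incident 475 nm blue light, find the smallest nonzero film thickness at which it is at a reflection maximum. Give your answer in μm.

0.0724 μm

Top surface (1.48 → 1.64): reflection off a higher-index medium gives a half-wave phase shift.
Ray reflecting at the bottom interface goes from n = 1.64 toward n = 1.48: no phase shift.
The two reflections differ by half a wavelength.
For bright reflection here: 2 n t = (m + ½) λ.
Minimum at m = 0: t = λ / (4 n) = 475 / (4 × 1.64) = 72.4 nm.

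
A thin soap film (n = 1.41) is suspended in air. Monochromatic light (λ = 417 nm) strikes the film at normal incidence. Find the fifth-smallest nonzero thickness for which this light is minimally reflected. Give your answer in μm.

0.739 μm

At the upper boundary (n = 1.0 to n = 1.41) the reflected ray undergoes a half-wave phase shift.
Bottom surface (1.41 → 1.0): reflection off a lower-index medium gives no phase shift.
Net: one phase inversion between the two reflected rays.
For minimum reflection here: 2 n t = m λ.
The fifth-smallest nonzero thickness corresponds to m = 5: t = m λ / (2 n) = 5.00 × 417 / (2 × 1.41) = 739 nm.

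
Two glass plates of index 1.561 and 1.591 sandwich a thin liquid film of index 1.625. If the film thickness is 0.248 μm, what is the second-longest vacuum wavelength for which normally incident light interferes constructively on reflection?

537 nm

Top surface (1.561 → 1.625): reflection off a higher-index medium gives a half-wave phase shift.
At the lower boundary (n = 1.625 to n = 1.591) the reflected ray undergoes no phase shift.
The two reflections differ by half a wavelength.
With one net inversion, constructive interference in reflection requires 2 n t = (m + ½) λ.
λ = 2 n t / (m + ½). The second-longest wavelength is m = 1: λ = 2 × 1.625 × 248 / 1.50 = 537 nm.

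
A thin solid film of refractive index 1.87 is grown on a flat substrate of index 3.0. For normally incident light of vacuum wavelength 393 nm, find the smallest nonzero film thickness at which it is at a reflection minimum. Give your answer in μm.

Top surface (1.0 → 1.87): reflection off a higher-index medium gives a half-wave phase shift.
Bottom surface (1.87 → 3.0): reflection off a higher-index medium gives a half-wave phase shift.
The two reflections carry the same phase change, so no net offset.
So the condition for destructive reflection is 2 n t = (m + ½) λ.
Minimum at m = 0: t = λ / (4 n) = 393 / (4 × 1.87) = 52.5 nm.

0.0525 μm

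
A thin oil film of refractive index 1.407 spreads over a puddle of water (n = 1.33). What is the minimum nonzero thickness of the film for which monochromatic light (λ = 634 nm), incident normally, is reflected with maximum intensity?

Ray reflecting at the top interface goes from n = 1.0 toward n = 1.407: a half-wave phase shift.
Bottom surface (1.407 → 1.33): reflection off a lower-index medium gives no phase shift.
The two reflections differ by half a wavelength.
With one net inversion, constructive interference in reflection requires 2 n t = (m + ½) λ.
Minimum at m = 0: t = λ / (4 n) = 634 / (4 × 1.407) = 113 nm.

113 nm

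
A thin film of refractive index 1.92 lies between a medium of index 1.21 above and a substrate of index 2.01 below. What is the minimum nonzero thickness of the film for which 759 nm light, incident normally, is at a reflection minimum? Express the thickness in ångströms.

At the upper boundary (n = 1.21 to n = 1.92) the reflected ray undergoes a half-wave phase shift.
Bottom surface (1.92 → 2.01): reflection off a higher-index medium gives a half-wave phase shift.
Zero or two π shifts → no net half-wave offset.
With no net inversion, destructive interference in reflection requires 2 n t = (m + ½) λ.
Minimum at m = 0: t = λ / (4 n) = 759 / (4 × 1.92) = 98.8 nm.

988 Å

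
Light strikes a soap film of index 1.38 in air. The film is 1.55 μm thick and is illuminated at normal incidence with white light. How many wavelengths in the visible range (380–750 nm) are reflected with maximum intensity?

Ray reflecting at the top interface goes from n = 1.0 toward n = 1.38: a half-wave phase shift.
Bottom surface (1.38 → 1.0): reflection off a lower-index medium gives no phase shift.
Exactly one π shift → a net half-wave offset.
For strong reflection here: 2 n t = (m + ½) λ.
λ = 2 n t / (m + ½) = 4278 / (m + ½) nm.
m=5: 778 nm (IR); m=6: 658 nm (visible); m=7: 570 nm (visible); m=8: 503 nm (visible); m=9: 450 nm (visible); m=10: 407 nm (visible); m=11: 372 nm (UV).

5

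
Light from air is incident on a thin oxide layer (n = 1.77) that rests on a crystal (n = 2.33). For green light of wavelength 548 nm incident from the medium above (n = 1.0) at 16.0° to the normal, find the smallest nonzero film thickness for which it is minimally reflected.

78.4 nm

Ray reflecting at the top interface goes from n = 1.0 toward n = 1.77: a half-wave phase shift.
Bottom surface (1.77 → 2.33): reflection off a higher-index medium gives a half-wave phase shift.
The two reflections carry the same phase change, so no net offset.
For weak reflection here: 2 n t cos θ_r = (m + ½) λ.
Snell's law: 1.0 sin 16.0° = 1.77 sin θ_r → sin θ_r = 0.156, cos θ_r = 0.988.
Minimum at m = 0: t = λ / (4 n cos θ_r) = 548 / (4 × 1.77 × 0.988) = 78.4 nm.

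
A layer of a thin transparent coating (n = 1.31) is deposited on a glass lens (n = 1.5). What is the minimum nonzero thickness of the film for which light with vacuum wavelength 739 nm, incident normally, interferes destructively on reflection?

Ray reflecting at the top interface goes from n = 1.0 toward n = 1.31: a half-wave phase shift.
Bottom surface (1.31 → 1.5): reflection off a higher-index medium gives a half-wave phase shift.
Net: no relative phase inversion (both shifts match).
With no net inversion, destructive interference in reflection requires 2 n t = (m + ½) λ.
Minimum at m = 0: t = λ / (4 n) = 739 / (4 × 1.31) = 141 nm.

141 nm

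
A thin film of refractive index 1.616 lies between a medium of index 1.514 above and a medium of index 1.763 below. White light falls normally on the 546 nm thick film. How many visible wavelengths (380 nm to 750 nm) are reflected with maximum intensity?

2

Top surface (1.514 → 1.616): reflection off a higher-index medium gives a half-wave phase shift.
Bottom surface (1.616 → 1.763): reflection off a higher-index medium gives a half-wave phase shift.
Zero or two π shifts → no net half-wave offset.
For strong reflection here: 2 n t = m λ.
λ = 2 n t / m = 1765 / m nm.
m=2: 882 nm (IR); m=3: 588 nm (visible); m=4: 441 nm (visible); m=5: 353 nm (UV).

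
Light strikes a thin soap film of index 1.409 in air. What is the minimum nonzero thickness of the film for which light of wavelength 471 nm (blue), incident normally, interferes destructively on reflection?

At the upper boundary (n = 1.0 to n = 1.409) the reflected ray undergoes a half-wave phase shift.
Ray reflecting at the bottom interface goes from n = 1.409 toward n = 1.0: no phase shift.
The two reflections differ by half a wavelength.
So the condition for destructive reflection is 2 n t = m λ.
Minimum nonzero at m = 1: t = λ / (2 n) = 471 / (2 × 1.409) = 167 nm.

167 nm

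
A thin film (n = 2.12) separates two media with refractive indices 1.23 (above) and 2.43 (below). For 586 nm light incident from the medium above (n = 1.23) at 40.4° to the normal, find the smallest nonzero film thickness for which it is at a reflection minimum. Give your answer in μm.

0.0746 μm

Top surface (1.23 → 2.12): reflection off a higher-index medium gives a half-wave phase shift.
Bottom surface (2.12 → 2.43): reflection off a higher-index medium gives a half-wave phase shift.
The two reflections carry the same phase change, so no net offset.
For weak reflection here: 2 n t cos θ_r = (m + ½) λ.
Snell's law: 1.23 sin 40.4° = 2.12 sin θ_r → sin θ_r = 0.376, cos θ_r = 0.927.
Minimum at m = 0: t = λ / (4 n cos θ_r) = 586 / (4 × 2.12 × 0.927) = 74.6 nm.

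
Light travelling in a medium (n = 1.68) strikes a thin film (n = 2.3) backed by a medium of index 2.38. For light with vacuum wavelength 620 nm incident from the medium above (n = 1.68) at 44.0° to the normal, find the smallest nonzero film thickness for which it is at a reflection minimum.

Ray reflecting at the top interface goes from n = 1.68 toward n = 2.3: a half-wave phase shift.
At the lower boundary (n = 2.3 to n = 2.38) the reflected ray undergoes a half-wave phase shift.
Zero or two π shifts → no net half-wave offset.
So the condition for destructive reflection is 2 n t cos θ_r = (m + ½) λ.
Snell's law: 1.68 sin 44.0° = 2.3 sin θ_r → sin θ_r = 0.507, cos θ_r = 0.862.
Minimum at m = 0: t = λ / (4 n cos θ_r) = 620 / (4 × 2.3 × 0.862) = 78.2 nm.

78.2 nm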